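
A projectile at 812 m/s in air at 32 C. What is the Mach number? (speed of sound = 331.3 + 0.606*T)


a = 331.3 + 0.606*(32) = 350.692 m/s
M = v/a = 812/350.692 = 2.315

2.315


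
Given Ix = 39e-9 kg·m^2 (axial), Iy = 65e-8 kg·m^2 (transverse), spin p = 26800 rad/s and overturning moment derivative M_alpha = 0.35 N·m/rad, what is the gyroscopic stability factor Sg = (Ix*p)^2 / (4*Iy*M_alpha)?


Sg = Ix^2 * p^2 / (4 * Iy * M_alpha) = (39e-9)^2 * 26800^2 / (4 * 65e-8 * 0.35) = 1.2

1.2


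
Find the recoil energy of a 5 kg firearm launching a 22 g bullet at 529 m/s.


v_r = m_p*v_p/m_gun = 0.022*529/5 = 2.3276 m/s, E_r = 0.5*m_gun*v_r^2 = 0.5*5*2.3276^2 = 13.54 J

13.54 J


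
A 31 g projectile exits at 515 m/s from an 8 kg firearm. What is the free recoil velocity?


v_recoil = m_p * v_p / m_gun = 0.031 * 515 / 8 = 1.996 m/s

1.996 m/s


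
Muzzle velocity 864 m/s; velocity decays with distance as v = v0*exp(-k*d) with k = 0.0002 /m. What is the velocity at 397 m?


v = v0*exp(-k*d) = 864*exp(-0.0002*397) = 798.1 m/s

798.1 m/s


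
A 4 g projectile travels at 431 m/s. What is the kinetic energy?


E = 0.5*m*v^2 = 0.5*0.004*431^2 = 371.5 J

371.5 J


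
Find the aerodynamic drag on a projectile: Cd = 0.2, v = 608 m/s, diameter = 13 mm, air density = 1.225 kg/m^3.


A = pi*(d/2)^2 = pi*(13/2000)^2 = 1.32732e-04 m^2
Fd = 0.5*Cd*rho*A*v^2 = 0.5*0.2*1.225*1.32732e-04*608^2 = 6.011 N

6.011 N


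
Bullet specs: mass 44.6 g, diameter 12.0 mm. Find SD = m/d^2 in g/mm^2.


SD = m/d^2 = 44.6/12.0^2 = 0.3097 g/mm^2

0.3097 g/mm^2


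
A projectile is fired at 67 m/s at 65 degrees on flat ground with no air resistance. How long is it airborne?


T = 2*v0*sin(theta)/g = 2*67*sin(65°)/9.81 = 12.38 s

12.38 s


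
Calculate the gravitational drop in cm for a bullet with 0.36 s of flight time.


drop = 0.5*g*t^2 = 0.5*9.81*0.36^2 = 0.635688 m ≈ 63.57 cm

63.57 cm


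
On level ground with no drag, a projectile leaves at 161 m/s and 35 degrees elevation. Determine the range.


R = v0^2 * sin(2*theta) / g = 161^2 * sin(2*35°) / 9.81 = 2483 m

2483 m


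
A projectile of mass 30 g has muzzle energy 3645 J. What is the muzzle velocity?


v = sqrt(2*E/m) = sqrt(2*3645/0.03) = 493 m/s

493 m/s


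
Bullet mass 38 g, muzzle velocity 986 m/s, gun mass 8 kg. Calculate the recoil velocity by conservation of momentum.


v_recoil = m_p * v_p / m_gun = 0.038 * 986 / 8 = 4.683 m/s

4.683 m/s


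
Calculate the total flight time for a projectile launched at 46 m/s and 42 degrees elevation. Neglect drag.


T = 2*v0*sin(theta)/g = 2*46*sin(42°)/9.81 = 6.275 s

6.275 s


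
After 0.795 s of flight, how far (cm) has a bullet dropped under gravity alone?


drop = 0.5*g*t^2 = 0.5*9.81*0.795^2 = 3.10008 m ≈ 310 cm

310 cm


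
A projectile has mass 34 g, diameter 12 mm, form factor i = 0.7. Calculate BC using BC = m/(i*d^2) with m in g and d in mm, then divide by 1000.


BC = m/(i*d^2*1000) = 34/(0.7 * 12^2 * 1000) = 0.0003373

0.0003373


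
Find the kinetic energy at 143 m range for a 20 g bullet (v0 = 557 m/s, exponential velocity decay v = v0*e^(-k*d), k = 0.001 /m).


v = v0*exp(-k*d) = 557*exp(-0.001*143) = 482.782 m/s
E = 0.5*m*v^2 = 0.5*0.02*482.782^2 = 2331 J

2331 J


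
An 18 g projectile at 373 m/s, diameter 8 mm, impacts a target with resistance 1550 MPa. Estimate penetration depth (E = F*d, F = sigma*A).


A = pi*(d/2)^2 = pi*(8/2)^2 = 50.2655 mm^2
E = 0.5*m*v^2 = 0.5*0.018*373^2 = 1252.16 J
depth = E/(sigma*A) = 1252.16 J / (1550 MPa * 50.2655 mm^2) = 1252.16/(1550 * 50.2655) m = 0.0160716 m ≈ 16.07 mm

16.07 mm


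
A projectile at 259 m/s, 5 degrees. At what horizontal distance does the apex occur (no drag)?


R = v0^2*sin(2*theta)/g = 259^2*sin(2*5°)/9.81 = 1187.41 m
apex_dist = R/2 = 1187.41/2 = 593.7 m

593.7 m


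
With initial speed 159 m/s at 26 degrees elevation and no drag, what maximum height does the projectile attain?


H = (v0*sin(theta))^2 / (2g) = (159*sin(26°))^2 / (2*9.81) = 247.6 m

247.6 m


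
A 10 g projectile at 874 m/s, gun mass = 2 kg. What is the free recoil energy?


v_r = m_p*v_p/m_gun = 0.01*874/2 = 4.37 m/s, E_r = 0.5*m_gun*v_r^2 = 0.5*2*4.37^2 = 19.1 J

19.1 J


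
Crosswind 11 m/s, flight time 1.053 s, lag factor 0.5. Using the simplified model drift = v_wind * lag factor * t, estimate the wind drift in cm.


drift = v_wind * lag * t = 11 * 0.5 * 1.053 = 5.7915 m ≈ 579.1 cm

579.1 cm


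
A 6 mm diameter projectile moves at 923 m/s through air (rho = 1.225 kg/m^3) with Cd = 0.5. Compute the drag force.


A = pi*(d/2)^2 = pi*(6/2000)^2 = 2.82743e-05 m^2
Fd = 0.5*Cd*rho*A*v^2 = 0.5*0.5*1.225*2.82743e-05*923^2 = 7.377 N

7.377 N


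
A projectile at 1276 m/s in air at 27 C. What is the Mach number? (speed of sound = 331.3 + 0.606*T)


a = 331.3 + 0.606*(27) = 347.662 m/s
M = v/a = 1276/347.662 = 3.67

3.67


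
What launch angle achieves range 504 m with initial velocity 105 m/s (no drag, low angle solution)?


sin(2*theta) = R*g/v0^2 = 504*9.81/105^2 = 0.448457, theta = arcsin(0.448457)/2 = 13.32°

13.32 degrees


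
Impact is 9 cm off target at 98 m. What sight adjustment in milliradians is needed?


1 mrad subtends 1 cm per 10 m of range, so adj = error_cm / (dist_m / 10) = 9 / (98/10) = 0.9184 mrad

0.9184 mrad


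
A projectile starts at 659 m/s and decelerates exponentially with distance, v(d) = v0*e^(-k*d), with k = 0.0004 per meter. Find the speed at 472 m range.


v = v0*exp(-k*d) = 659*exp(-0.0004*472) = 545.6 m/s

545.6 m/s


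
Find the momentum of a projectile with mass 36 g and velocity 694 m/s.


p = m*v = 0.036*694 = 24.98 kg·m/s

24.98 kg·m/s


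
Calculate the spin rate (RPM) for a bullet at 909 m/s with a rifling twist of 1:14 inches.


twist_m = 14*0.0254 = 0.3556 m
spin = v/twist = 909/0.3556 = 2556.243 rev/s
RPM = spin*60 = 2556.243*60 ≈ 153375 RPM

153375 RPM


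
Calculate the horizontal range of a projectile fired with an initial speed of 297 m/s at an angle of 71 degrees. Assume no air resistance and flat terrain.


R = v0^2 * sin(2*theta) / g = 297^2 * sin(2*71°) / 9.81 = 5536 m

5536 m


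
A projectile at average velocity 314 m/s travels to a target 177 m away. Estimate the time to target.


t = d/v = 177/314 = 0.5637 s

0.5637 s


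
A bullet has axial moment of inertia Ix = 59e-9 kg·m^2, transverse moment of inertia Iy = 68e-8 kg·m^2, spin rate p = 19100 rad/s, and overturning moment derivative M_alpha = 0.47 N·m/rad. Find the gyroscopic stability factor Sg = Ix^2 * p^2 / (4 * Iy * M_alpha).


Sg = Ix^2 * p^2 / (4 * Iy * M_alpha) = (59e-9)^2 * 19100^2 / (4 * 68e-8 * 0.47) = 0.9934

0.9934


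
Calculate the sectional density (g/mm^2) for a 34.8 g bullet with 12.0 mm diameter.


SD = m/d^2 = 34.8/12.0^2 = 0.2417 g/mm^2

0.2417 g/mm^2


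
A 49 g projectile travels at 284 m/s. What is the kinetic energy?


E = 0.5*m*v^2 = 0.5*0.049*284^2 = 1976 J

1976 J


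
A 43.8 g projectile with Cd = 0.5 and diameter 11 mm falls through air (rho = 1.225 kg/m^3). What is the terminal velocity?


A = pi*(d/2)^2 = pi*(11/2000)^2 = 9.50332e-05 m^2
vt = sqrt(2mg/(Cd*rho*A)) = sqrt(2*0.0438*9.81/(0.5 * 1.225 * 9.50332e-05)) = 121.5 m/s

121.5 m/s


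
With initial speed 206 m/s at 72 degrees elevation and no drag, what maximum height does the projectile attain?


H = (v0*sin(theta))^2 / (2g) = (206*sin(72°))^2 / (2*9.81) = 1956 m

1956 m


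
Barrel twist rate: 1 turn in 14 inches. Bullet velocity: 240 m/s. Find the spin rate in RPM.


twist_m = 14*0.0254 = 0.3556 m
spin = v/twist = 240/0.3556 = 674.9156 rev/s
RPM = spin*60 = 674.9156*60 ≈ 40495 RPM

40495 RPM


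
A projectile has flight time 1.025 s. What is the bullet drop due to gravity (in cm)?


drop = 0.5*g*t^2 = 0.5*9.81*1.025^2 = 5.15332 m ≈ 515.3 cm

515.3 cm


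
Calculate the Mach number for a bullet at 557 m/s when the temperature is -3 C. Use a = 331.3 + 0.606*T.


a = 331.3 + 0.606*(-3) = 329.482 m/s
M = v/a = 557/329.482 = 1.691

1.691


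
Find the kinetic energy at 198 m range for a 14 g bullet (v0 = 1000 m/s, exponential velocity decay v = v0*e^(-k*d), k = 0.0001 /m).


v = v0*exp(-k*d) = 1000*exp(-0.0001*198) = 980.395 m/s
E = 0.5*m*v^2 = 0.5*0.014*980.395^2 = 6728 J

6728 J


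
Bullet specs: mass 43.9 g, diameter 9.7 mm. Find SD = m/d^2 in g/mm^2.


SD = m/d^2 = 43.9/9.7^2 = 0.4666 g/mm^2

0.4666 g/mm^2


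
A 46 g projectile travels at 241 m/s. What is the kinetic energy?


E = 0.5*m*v^2 = 0.5*0.046*241^2 = 1336 J

1336 J


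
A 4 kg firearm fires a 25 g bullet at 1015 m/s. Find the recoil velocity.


v_recoil = m_p * v_p / m_gun = 0.025 * 1015 / 4 = 6.344 m/s

6.344 m/s


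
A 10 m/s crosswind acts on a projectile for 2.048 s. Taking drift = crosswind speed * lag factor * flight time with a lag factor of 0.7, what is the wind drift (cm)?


drift = v_wind * lag * t = 10 * 0.7 * 2.048 = 14.336 m ≈ 1434 cm

1434 cm


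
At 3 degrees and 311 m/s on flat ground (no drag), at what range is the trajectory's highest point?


R = v0^2*sin(2*theta)/g = 311^2*sin(2*3°)/9.81 = 1030.59 m
apex_dist = R/2 = 1030.59/2 = 515.3 m

515.3 m


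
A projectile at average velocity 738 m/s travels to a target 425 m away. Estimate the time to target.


t = d/v = 425/738 = 0.5759 s

0.5759 s


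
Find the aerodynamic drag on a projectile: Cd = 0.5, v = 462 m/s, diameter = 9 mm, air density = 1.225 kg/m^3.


A = pi*(d/2)^2 = pi*(9/2000)^2 = 6.36173e-05 m^2
Fd = 0.5*Cd*rho*A*v^2 = 0.5*0.5*1.225*6.36173e-05*462^2 = 4.158 N

4.158 N


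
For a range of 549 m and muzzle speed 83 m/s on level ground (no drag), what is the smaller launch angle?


sin(2*theta) = R*g/v0^2 = 549*9.81/83^2 = 0.781781, theta = arcsin(0.781781)/2 = 25.71°

25.71 degrees


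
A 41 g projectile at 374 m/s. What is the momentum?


p = m*v = 0.041*374 = 15.33 kg·m/s

15.33 kg·m/s


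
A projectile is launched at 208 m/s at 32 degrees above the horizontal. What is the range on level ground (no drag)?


R = v0^2 * sin(2*theta) / g = 208^2 * sin(2*32°) / 9.81 = 3964 m

3964 m


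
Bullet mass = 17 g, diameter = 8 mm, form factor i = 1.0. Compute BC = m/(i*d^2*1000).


BC = m/(i*d^2*1000) = 17/(1.0 * 8^2 * 1000) = 0.0002656

0.0002656


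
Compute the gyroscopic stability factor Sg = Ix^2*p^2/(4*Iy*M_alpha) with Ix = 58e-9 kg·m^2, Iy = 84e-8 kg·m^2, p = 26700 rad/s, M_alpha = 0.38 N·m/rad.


Sg = Ix^2 * p^2 / (4 * Iy * M_alpha) = (58e-9)^2 * 26700^2 / (4 * 84e-8 * 0.38) = 1.878

1.878


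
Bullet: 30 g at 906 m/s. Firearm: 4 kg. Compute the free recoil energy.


v_r = m_p*v_p/m_gun = 0.03*906/4 = 6.795 m/s, E_r = 0.5*m_gun*v_r^2 = 0.5*4*6.795^2 = 92.34 J

92.34 J


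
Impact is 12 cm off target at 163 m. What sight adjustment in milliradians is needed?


1 mrad subtends 1 cm per 10 m of range, so adj = error_cm / (dist_m / 10) = 12 / (163/10) = 0.7362 mrad

0.7362 mrad


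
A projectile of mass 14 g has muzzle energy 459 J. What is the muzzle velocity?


v = sqrt(2*E/m) = sqrt(2*459/0.014) = 256.1 m/s

256.1 m/s


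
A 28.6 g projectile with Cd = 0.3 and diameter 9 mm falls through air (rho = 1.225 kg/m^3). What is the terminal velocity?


A = pi*(d/2)^2 = pi*(9/2000)^2 = 6.36173e-05 m^2
vt = sqrt(2mg/(Cd*rho*A)) = sqrt(2*0.0286*9.81/(0.3 * 1.225 * 6.36173e-05)) = 154.9 m/s

154.9 m/s


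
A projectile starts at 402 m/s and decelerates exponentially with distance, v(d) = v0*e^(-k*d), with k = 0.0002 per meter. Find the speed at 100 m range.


v = v0*exp(-k*d) = 402*exp(-0.0002*100) = 394 m/s

394 m/s


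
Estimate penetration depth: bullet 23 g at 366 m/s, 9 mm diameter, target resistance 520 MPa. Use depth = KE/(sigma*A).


A = pi*(d/2)^2 = pi*(9/2)^2 = 63.6173 mm^2
E = 0.5*m*v^2 = 0.5*0.023*366^2 = 1540.49 J
depth = E/(sigma*A) = 1540.49 J / (520 MPa * 63.6173 mm^2) = 1540.49/(520 * 63.6173) m = 0.0465674 m ≈ 46.57 mm

46.57 mm


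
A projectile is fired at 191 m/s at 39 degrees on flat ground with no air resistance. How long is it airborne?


T = 2*v0*sin(theta)/g = 2*191*sin(39°)/9.81 = 24.51 s

24.51 s


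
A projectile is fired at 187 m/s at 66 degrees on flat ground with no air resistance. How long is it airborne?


T = 2*v0*sin(theta)/g = 2*187*sin(66°)/9.81 = 34.83 s

34.83 s


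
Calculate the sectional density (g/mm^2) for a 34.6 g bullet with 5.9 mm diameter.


SD = m/d^2 = 34.6/5.9^2 = 0.994 g/mm^2

0.994 g/mm^2


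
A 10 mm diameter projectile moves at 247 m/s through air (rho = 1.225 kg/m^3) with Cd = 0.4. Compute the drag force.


A = pi*(d/2)^2 = pi*(10/2000)^2 = 7.85398e-05 m^2
Fd = 0.5*Cd*rho*A*v^2 = 0.5*0.4*1.225*7.85398e-05*247^2 = 1.174 N

1.174 N


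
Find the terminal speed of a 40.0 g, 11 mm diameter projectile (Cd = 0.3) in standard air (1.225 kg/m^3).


A = pi*(d/2)^2 = pi*(11/2000)^2 = 9.50332e-05 m^2
vt = sqrt(2mg/(Cd*rho*A)) = sqrt(2*0.04*9.81/(0.3 * 1.225 * 9.50332e-05)) = 149.9 m/s

149.9 m/s


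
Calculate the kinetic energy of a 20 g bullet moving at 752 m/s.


E = 0.5*m*v^2 = 0.5*0.02*752^2 = 5655 J

5655 J


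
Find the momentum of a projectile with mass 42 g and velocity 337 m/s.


p = m*v = 0.042*337 = 14.15 kg·m/s

14.15 kg·m/s


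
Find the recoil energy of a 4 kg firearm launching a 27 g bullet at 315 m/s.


v_r = m_p*v_p/m_gun = 0.027*315/4 = 2.12625 m/s, E_r = 0.5*m_gun*v_r^2 = 0.5*4*2.12625^2 = 9.042 J

9.042 J


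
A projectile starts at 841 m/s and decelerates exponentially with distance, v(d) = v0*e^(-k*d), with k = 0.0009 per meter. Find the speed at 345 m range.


v = v0*exp(-k*d) = 841*exp(-0.0009*345) = 616.5 m/s

616.5 m/s


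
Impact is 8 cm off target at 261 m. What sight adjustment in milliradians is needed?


1 mrad subtends 1 cm per 10 m of range, so adj = error_cm / (dist_m / 10) = 8 / (261/10) = 0.3065 mrad

0.3065 mrad


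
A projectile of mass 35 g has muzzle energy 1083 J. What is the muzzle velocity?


v = sqrt(2*E/m) = sqrt(2*1083/0.035) = 248.8 m/s

248.8 m/s


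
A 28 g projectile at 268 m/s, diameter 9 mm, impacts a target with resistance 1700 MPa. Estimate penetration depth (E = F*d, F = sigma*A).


A = pi*(d/2)^2 = pi*(9/2)^2 = 63.6173 mm^2
E = 0.5*m*v^2 = 0.5*0.028*268^2 = 1005.54 J
depth = E/(sigma*A) = 1005.54 J / (1700 MPa * 63.6173 mm^2) = 1005.54/(1700 * 63.6173) m = 0.00929766 m ≈ 9.298 mm

9.298 mm


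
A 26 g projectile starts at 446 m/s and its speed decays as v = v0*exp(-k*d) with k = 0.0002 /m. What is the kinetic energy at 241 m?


v = v0*exp(-k*d) = 446*exp(-0.0002*241) = 425.013 m/s
E = 0.5*m*v^2 = 0.5*0.026*425.013^2 = 2348 J

2348 J


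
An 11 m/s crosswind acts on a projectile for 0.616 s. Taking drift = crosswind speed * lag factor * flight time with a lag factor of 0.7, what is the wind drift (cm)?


drift = v_wind * lag * t = 11 * 0.7 * 0.616 = 4.7432 m ≈ 474.3 cm

474.3 cm


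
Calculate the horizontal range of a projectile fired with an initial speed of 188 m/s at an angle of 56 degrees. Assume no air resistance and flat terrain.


R = v0^2 * sin(2*theta) / g = 188^2 * sin(2*56°) / 9.81 = 3341 m

3341 m


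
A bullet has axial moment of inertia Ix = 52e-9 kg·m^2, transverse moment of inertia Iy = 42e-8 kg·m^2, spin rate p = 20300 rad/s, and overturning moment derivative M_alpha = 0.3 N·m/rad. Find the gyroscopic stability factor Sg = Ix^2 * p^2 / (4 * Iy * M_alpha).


Sg = Ix^2 * p^2 / (4 * Iy * M_alpha) = (52e-9)^2 * 20300^2 / (4 * 42e-8 * 0.3) = 2.211

2.211


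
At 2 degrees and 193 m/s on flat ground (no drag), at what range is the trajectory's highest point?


R = v0^2*sin(2*theta)/g = 193^2*sin(2*2°)/9.81 = 264.868 m
apex_dist = R/2 = 264.868/2 = 132.4 m

132.4 m


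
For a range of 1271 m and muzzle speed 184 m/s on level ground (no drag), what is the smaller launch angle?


sin(2*theta) = R*g/v0^2 = 1271*9.81/184^2 = 0.368281, theta = arcsin(0.368281)/2 = 10.8°

10.8 degrees


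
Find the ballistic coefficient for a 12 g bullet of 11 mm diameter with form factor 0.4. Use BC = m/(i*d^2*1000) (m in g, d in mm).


BC = m/(i*d^2*1000) = 12/(0.4 * 11^2 * 1000) = 0.0002479

0.0002479


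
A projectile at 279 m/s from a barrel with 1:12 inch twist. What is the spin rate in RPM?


twist_m = 12*0.0254 = 0.3048 m
spin = v/twist = 279/0.3048 = 915.3543 rev/s
RPM = spin*60 = 915.3543*60 ≈ 54921 RPM

54921 RPM


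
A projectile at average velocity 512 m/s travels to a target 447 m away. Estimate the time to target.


t = d/v = 447/512 = 0.873 s

0.873 s


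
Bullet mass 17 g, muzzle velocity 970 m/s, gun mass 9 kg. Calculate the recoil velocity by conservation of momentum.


v_recoil = m_p * v_p / m_gun = 0.017 * 970 / 9 = 1.832 m/s

1.832 m/s


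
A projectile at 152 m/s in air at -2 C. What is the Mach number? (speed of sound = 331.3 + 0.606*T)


a = 331.3 + 0.606*(-2) = 330.088 m/s
M = v/a = 152/330.088 = 0.4605

0.4605


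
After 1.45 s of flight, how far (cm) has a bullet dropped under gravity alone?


drop = 0.5*g*t^2 = 0.5*9.81*1.45^2 = 10.3128 m ≈ 1031 cm

1031 cm


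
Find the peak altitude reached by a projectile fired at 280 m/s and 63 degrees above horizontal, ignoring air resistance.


H = (v0*sin(theta))^2 / (2g) = (280*sin(63°))^2 / (2*9.81) = 3172 m

3172 m


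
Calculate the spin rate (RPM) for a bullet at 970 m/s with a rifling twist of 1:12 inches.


twist_m = 12*0.0254 = 0.3048 m
spin = v/twist = 970/0.3048 = 3182.415 rev/s
RPM = spin*60 = 3182.415*60 ≈ 190945 RPM

190945 RPM


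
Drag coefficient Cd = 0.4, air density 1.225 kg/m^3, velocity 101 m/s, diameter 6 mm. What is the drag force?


A = pi*(d/2)^2 = pi*(6/2000)^2 = 2.82743e-05 m^2
Fd = 0.5*Cd*rho*A*v^2 = 0.5*0.4*1.225*2.82743e-05*101^2 = 0.07066 N

0.07066 N


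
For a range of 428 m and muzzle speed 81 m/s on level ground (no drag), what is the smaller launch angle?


sin(2*theta) = R*g/v0^2 = 428*9.81/81^2 = 0.639945, theta = arcsin(0.639945)/2 = 19.89°

19.89 degrees


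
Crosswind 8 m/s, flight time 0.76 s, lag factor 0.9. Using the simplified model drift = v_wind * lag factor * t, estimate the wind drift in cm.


drift = v_wind * lag * t = 8 * 0.9 * 0.76 = 5.472 m ≈ 547.2 cm

547.2 cm


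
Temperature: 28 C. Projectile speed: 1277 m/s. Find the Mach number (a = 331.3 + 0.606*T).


a = 331.3 + 0.606*(28) = 348.268 m/s
M = v/a = 1277/348.268 = 3.667

3.667


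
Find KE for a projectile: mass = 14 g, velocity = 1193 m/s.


E = 0.5*m*v^2 = 0.5*0.014*1193^2 = 9963 J

9963 J


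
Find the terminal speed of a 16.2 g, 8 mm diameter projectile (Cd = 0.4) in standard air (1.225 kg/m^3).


A = pi*(d/2)^2 = pi*(8/2000)^2 = 5.02655e-05 m^2
vt = sqrt(2mg/(Cd*rho*A)) = sqrt(2*0.0162*9.81/(0.4 * 1.225 * 5.02655e-05)) = 113.6 m/s

113.6 m/s


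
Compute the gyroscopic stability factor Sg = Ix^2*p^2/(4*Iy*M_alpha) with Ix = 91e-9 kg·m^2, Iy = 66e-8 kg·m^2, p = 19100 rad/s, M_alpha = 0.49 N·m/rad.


Sg = Ix^2 * p^2 / (4 * Iy * M_alpha) = (91e-9)^2 * 19100^2 / (4 * 66e-8 * 0.49) = 2.335

2.335


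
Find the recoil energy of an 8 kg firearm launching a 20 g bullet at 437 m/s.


v_r = m_p*v_p/m_gun = 0.02*437/8 = 1.0925 m/s, E_r = 0.5*m_gun*v_r^2 = 0.5*8*1.0925^2 = 4.774 J

4.774 J


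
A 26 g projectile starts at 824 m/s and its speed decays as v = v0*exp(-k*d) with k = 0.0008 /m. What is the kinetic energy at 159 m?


v = v0*exp(-k*d) = 824*exp(-0.0008*159) = 725.579 m/s
E = 0.5*m*v^2 = 0.5*0.026*725.579^2 = 6844 J

6844 J


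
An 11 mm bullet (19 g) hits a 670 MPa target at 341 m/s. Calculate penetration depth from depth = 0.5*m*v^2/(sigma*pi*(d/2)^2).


A = pi*(d/2)^2 = pi*(11/2)^2 = 95.0332 mm^2
E = 0.5*m*v^2 = 0.5*0.019*341^2 = 1104.67 J
depth = E/(sigma*A) = 1104.67 J / (670 MPa * 95.0332 mm^2) = 1104.67/(670 * 95.0332) m = 0.0173493 m ≈ 17.35 mm

17.35 mm


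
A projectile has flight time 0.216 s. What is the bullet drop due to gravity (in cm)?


drop = 0.5*g*t^2 = 0.5*9.81*0.216^2 = 0.228848 m ≈ 22.88 cm

22.88 cm


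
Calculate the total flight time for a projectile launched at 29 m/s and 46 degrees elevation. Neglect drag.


T = 2*v0*sin(theta)/g = 2*29*sin(46°)/9.81 = 4.253 s

4.253 s


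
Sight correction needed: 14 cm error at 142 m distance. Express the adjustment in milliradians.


1 mrad subtends 1 cm per 10 m of range, so adj = error_cm / (dist_m / 10) = 14 / (142/10) = 0.9859 mrad

0.9859 mrad


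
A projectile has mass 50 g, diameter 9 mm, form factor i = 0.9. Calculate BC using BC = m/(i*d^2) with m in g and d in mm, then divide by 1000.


BC = m/(i*d^2*1000) = 50/(0.9 * 9^2 * 1000) = 0.0006859

0.0006859


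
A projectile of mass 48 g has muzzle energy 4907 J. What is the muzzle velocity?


v = sqrt(2*E/m) = sqrt(2*4907/0.048) = 452.2 m/s

452.2 m/s


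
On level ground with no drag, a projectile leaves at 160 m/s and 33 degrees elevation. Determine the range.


R = v0^2 * sin(2*theta) / g = 160^2 * sin(2*33°) / 9.81 = 2384 m

2384 m


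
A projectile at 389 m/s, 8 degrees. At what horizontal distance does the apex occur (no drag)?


R = v0^2*sin(2*theta)/g = 389^2*sin(2*8°)/9.81 = 4251.76 m
apex_dist = R/2 = 4251.76/2 = 2126 m

2126 m


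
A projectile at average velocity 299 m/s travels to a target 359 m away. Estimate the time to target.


t = d/v = 359/299 = 1.201 s

1.201 s


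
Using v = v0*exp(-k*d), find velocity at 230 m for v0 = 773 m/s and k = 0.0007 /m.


v = v0*exp(-k*d) = 773*exp(-0.0007*230) = 658 m/s

658 m/s


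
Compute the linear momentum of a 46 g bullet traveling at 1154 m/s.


p = m*v = 0.046*1154 = 53.08 kg·m/s

53.08 kg·m/s


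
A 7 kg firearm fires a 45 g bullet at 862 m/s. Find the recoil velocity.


v_recoil = m_p * v_p / m_gun = 0.045 * 862 / 7 = 5.541 m/s

5.541 m/s


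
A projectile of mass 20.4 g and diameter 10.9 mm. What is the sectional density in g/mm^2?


SD = m/d^2 = 20.4/10.9^2 = 0.1717 g/mm^2

0.1717 g/mm^2


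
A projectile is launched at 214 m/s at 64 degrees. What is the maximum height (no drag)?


H = (v0*sin(theta))^2 / (2g) = (214*sin(64°))^2 / (2*9.81) = 1886 m

1886 m


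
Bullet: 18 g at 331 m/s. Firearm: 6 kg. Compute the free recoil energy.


v_r = m_p*v_p/m_gun = 0.018*331/6 = 0.993 m/s, E_r = 0.5*m_gun*v_r^2 = 0.5*6*0.993^2 = 2.958 J

2.958 J


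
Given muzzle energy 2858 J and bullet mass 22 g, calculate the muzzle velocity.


v = sqrt(2*E/m) = sqrt(2*2858/0.022) = 509.7 m/s

509.7 m/s


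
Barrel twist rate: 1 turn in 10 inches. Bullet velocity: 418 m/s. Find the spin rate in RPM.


twist_m = 10*0.0254 = 0.254 m
spin = v/twist = 418/0.254 = 1645.669 rev/s
RPM = spin*60 = 1645.669*60 ≈ 98740 RPM

98740 RPM


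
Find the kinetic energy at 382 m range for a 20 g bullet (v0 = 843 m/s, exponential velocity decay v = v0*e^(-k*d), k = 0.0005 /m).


v = v0*exp(-k*d) = 843*exp(-0.0005*382) = 696.43 m/s
E = 0.5*m*v^2 = 0.5*0.02*696.43^2 = 4850 J

4850 J


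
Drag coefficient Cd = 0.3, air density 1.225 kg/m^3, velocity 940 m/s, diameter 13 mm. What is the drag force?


A = pi*(d/2)^2 = pi*(13/2000)^2 = 1.32732e-04 m^2
Fd = 0.5*Cd*rho*A*v^2 = 0.5*0.3*1.225*1.32732e-04*940^2 = 21.55 N

21.55 N


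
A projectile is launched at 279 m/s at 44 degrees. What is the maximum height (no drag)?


H = (v0*sin(theta))^2 / (2g) = (279*sin(44°))^2 / (2*9.81) = 1914 m

1914 m


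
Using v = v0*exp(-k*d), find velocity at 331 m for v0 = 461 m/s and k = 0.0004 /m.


v = v0*exp(-k*d) = 461*exp(-0.0004*331) = 403.8 m/s

403.8 m/s


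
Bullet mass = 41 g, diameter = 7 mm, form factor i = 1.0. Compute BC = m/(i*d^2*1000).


BC = m/(i*d^2*1000) = 41/(1.0 * 7^2 * 1000) = 0.0008367

0.0008367


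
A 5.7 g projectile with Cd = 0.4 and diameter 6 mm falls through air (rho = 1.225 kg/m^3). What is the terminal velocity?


A = pi*(d/2)^2 = pi*(6/2000)^2 = 2.82743e-05 m^2
vt = sqrt(2mg/(Cd*rho*A)) = sqrt(2*0.0057*9.81/(0.4 * 1.225 * 2.82743e-05)) = 89.84 m/s

89.84 m/s


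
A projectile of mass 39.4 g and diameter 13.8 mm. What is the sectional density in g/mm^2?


SD = m/d^2 = 39.4/13.8^2 = 0.2069 g/mm^2

0.2069 g/mm^2


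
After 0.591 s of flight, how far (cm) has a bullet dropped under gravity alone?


drop = 0.5*g*t^2 = 0.5*9.81*0.591^2 = 1.71322 m ≈ 171.3 cm

171.3 cm


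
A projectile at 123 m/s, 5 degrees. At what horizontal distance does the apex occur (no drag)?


R = v0^2*sin(2*theta)/g = 123^2*sin(2*5°)/9.81 = 267.801 m
apex_dist = R/2 = 267.801/2 = 133.9 m

133.9 m


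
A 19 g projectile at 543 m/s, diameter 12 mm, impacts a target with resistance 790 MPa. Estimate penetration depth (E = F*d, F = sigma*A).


A = pi*(d/2)^2 = pi*(12/2)^2 = 113.097 mm^2
E = 0.5*m*v^2 = 0.5*0.019*543^2 = 2801.07 J
depth = E/(sigma*A) = 2801.07 J / (790 MPa * 113.097 mm^2) = 2801.07/(790 * 113.097) m = 0.0313505 m ≈ 31.35 mm

31.35 mm


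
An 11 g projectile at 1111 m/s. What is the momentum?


p = m*v = 0.011*1111 = 12.22 kg·m/s

12.22 kg·m/s


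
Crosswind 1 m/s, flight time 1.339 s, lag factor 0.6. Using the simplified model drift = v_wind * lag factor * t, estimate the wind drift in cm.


drift = v_wind * lag * t = 1 * 0.6 * 1.339 = 0.8034 m ≈ 80.34 cm

80.34 cm


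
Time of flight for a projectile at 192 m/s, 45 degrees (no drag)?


T = 2*v0*sin(theta)/g = 2*192*sin(45°)/9.81 = 27.68 s

27.68 s


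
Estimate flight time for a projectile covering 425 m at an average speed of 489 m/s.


t = d/v = 425/489 = 0.8691 s

0.8691 s


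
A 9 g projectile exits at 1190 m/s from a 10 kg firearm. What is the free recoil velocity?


v_recoil = m_p * v_p / m_gun = 0.009 * 1190 / 10 = 1.071 m/s

1.071 m/s


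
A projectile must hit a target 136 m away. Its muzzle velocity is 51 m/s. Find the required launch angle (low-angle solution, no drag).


sin(2*theta) = R*g/v0^2 = 136*9.81/51^2 = 0.512941, theta = arcsin(0.512941)/2 = 15.43°

15.43 degrees


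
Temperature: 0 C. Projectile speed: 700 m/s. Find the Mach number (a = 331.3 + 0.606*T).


a = 331.3 + 0.606*(0) = 331.3 m/s
M = v/a = 700/331.3 = 2.113

2.113


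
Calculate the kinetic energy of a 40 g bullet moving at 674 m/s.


E = 0.5*m*v^2 = 0.5*0.04*674^2 = 9086 J

9086 J


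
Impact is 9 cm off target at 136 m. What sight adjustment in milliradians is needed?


1 mrad subtends 1 cm per 10 m of range, so adj = error_cm / (dist_m / 10) = 9 / (136/10) = 0.6618 mrad

0.6618 mrad


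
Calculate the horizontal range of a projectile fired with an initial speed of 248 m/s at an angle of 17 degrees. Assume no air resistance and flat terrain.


R = v0^2 * sin(2*theta) / g = 248^2 * sin(2*17°) / 9.81 = 3506 m

3506 m


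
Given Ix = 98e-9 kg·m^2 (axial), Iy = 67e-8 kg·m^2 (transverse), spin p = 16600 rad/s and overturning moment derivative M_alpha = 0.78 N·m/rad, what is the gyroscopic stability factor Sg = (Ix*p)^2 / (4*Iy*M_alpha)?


Sg = Ix^2 * p^2 / (4 * Iy * M_alpha) = (98e-9)^2 * 16600^2 / (4 * 67e-8 * 0.78) = 1.266

1.266


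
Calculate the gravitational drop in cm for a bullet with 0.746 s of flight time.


drop = 0.5*g*t^2 = 0.5*9.81*0.746^2 = 2.72971 m ≈ 273 cm

273 cm


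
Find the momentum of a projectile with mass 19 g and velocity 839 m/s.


p = m*v = 0.019*839 = 15.94 kg·m/s

15.94 kg·m/s


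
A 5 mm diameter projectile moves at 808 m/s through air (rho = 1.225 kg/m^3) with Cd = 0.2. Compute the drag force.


A = pi*(d/2)^2 = pi*(5/2000)^2 = 1.96350e-05 m^2
Fd = 0.5*Cd*rho*A*v^2 = 0.5*0.2*1.225*1.96350e-05*808^2 = 1.57 N

1.57 N


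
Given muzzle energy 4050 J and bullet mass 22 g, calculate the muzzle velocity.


v = sqrt(2*E/m) = sqrt(2*4050/0.022) = 606.8 m/s

606.8 m/s


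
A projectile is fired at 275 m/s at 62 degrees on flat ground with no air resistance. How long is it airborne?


T = 2*v0*sin(theta)/g = 2*275*sin(62°)/9.81 = 49.5 s

49.5 s


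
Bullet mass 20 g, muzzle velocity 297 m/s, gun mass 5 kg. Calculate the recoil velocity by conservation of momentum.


v_recoil = m_p * v_p / m_gun = 0.02 * 297 / 5 = 1.188 m/s

1.188 m/s


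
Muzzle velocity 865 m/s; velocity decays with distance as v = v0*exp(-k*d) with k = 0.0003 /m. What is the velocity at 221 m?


v = v0*exp(-k*d) = 865*exp(-0.0003*221) = 809.5 m/s

809.5 m/s


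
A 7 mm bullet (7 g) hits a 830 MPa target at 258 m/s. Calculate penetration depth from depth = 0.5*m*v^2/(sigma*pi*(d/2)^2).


A = pi*(d/2)^2 = pi*(7/2)^2 = 38.4845 mm^2
E = 0.5*m*v^2 = 0.5*0.007*258^2 = 232.974 J
depth = E/(sigma*A) = 232.974 J / (830 MPa * 38.4845 mm^2) = 232.974/(830 * 38.4845) m = 0.00729362 m ≈ 7.294 mm

7.294 mm


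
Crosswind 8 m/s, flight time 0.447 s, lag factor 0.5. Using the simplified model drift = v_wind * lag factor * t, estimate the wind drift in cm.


drift = v_wind * lag * t = 8 * 0.5 * 0.447 = 1.788 m ≈ 178.8 cm

178.8 cm


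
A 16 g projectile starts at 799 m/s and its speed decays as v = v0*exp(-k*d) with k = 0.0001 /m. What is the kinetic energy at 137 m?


v = v0*exp(-k*d) = 799*exp(-0.0001*137) = 788.128 m/s
E = 0.5*m*v^2 = 0.5*0.016*788.128^2 = 4969 J

4969 J


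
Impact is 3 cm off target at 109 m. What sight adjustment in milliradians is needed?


1 mrad subtends 1 cm per 10 m of range, so adj = error_cm / (dist_m / 10) = 3 / (109/10) = 0.2752 mrad

0.2752 mrad


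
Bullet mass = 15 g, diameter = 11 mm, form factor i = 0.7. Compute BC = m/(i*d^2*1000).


BC = m/(i*d^2*1000) = 15/(0.7 * 11^2 * 1000) = 0.0001771

0.0001771


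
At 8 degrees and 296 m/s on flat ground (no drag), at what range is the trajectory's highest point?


R = v0^2*sin(2*theta)/g = 296^2*sin(2*8°)/9.81 = 2461.8 m
apex_dist = R/2 = 2461.8/2 = 1231 m

1231 m


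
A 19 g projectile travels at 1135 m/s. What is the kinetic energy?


E = 0.5*m*v^2 = 0.5*0.019*1135^2 = 12238 J

12238 J


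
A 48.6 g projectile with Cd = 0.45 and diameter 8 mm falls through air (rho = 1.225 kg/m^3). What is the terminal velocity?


A = pi*(d/2)^2 = pi*(8/2000)^2 = 5.02655e-05 m^2
vt = sqrt(2mg/(Cd*rho*A)) = sqrt(2*0.0486*9.81/(0.45 * 1.225 * 5.02655e-05)) = 185.5 m/s

185.5 m/s


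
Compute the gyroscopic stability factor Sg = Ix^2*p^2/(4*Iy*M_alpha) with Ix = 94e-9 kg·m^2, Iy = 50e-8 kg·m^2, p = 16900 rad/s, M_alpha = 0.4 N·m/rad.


Sg = Ix^2 * p^2 / (4 * Iy * M_alpha) = (94e-9)^2 * 16900^2 / (4 * 50e-8 * 0.4) = 3.155

3.155


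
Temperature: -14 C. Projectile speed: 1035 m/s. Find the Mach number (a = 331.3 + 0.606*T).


a = 331.3 + 0.606*(-14) = 322.816 m/s
M = v/a = 1035/322.816 = 3.206

3.206


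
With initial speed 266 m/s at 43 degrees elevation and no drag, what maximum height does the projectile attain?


H = (v0*sin(theta))^2 / (2g) = (266*sin(43°))^2 / (2*9.81) = 1677 m

1677 m


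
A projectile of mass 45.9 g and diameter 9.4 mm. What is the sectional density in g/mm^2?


SD = m/d^2 = 45.9/9.4^2 = 0.5195 g/mm^2

0.5195 g/mm^2


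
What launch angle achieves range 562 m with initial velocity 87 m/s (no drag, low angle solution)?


sin(2*theta) = R*g/v0^2 = 562*9.81/87^2 = 0.728395, theta = arcsin(0.728395)/2 = 23.38°

23.38 degrees


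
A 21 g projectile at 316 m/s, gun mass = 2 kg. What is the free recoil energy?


v_r = m_p*v_p/m_gun = 0.021*316/2 = 3.318 m/s, E_r = 0.5*m_gun*v_r^2 = 0.5*2*3.318^2 = 11.01 J

11.01 J


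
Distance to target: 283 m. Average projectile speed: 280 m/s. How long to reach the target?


t = d/v = 283/280 = 1.011 s

1.011 s


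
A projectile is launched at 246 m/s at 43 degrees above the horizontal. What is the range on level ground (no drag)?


R = v0^2 * sin(2*theta) / g = 246^2 * sin(2*43°) / 9.81 = 6154 m

6154 m


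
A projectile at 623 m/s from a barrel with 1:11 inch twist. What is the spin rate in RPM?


twist_m = 11*0.0254 = 0.2794 m
spin = v/twist = 623/0.2794 = 2229.778 rev/s
RPM = spin*60 = 2229.778*60 ≈ 133787 RPM

133787 RPM


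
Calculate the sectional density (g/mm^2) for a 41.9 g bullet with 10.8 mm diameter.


SD = m/d^2 = 41.9/10.8^2 = 0.3592 g/mm^2

0.3592 g/mm^2


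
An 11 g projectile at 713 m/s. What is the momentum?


p = m*v = 0.011*713 = 7.843 kg·m/s

7.843 kg·m/s


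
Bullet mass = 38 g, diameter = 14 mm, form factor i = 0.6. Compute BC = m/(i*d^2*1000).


BC = m/(i*d^2*1000) = 38/(0.6 * 14^2 * 1000) = 0.0003231

0.0003231


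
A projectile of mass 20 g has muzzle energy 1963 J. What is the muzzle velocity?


v = sqrt(2*E/m) = sqrt(2*1963/0.02) = 443.1 m/s

443.1 m/s


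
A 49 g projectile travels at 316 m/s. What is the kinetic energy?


E = 0.5*m*v^2 = 0.5*0.049*316^2 = 2446 J

2446 J


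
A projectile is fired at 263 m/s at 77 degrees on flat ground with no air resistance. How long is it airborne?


T = 2*v0*sin(theta)/g = 2*263*sin(77°)/9.81 = 52.24 s

52.24 s


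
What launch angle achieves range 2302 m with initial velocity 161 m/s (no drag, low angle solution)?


sin(2*theta) = R*g/v0^2 = 2302*9.81/161^2 = 0.871209, theta = arcsin(0.871209)/2 = 30.3°

30.3 degrees


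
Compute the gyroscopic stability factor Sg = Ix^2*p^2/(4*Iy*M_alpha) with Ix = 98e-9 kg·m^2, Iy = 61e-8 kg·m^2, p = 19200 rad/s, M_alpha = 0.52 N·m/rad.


Sg = Ix^2 * p^2 / (4 * Iy * M_alpha) = (98e-9)^2 * 19200^2 / (4 * 61e-8 * 0.52) = 2.79

2.79


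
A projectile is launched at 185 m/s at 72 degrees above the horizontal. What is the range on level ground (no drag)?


R = v0^2 * sin(2*theta) / g = 185^2 * sin(2*72°) / 9.81 = 2051 m

2051 m


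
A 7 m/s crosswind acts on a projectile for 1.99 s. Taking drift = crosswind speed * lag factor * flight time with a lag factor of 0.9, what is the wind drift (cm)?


drift = v_wind * lag * t = 7 * 0.9 * 1.99 = 12.537 m ≈ 1254 cm

1254 cm


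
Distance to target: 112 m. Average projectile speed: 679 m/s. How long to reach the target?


t = d/v = 112/679 = 0.1649 s

0.1649 s


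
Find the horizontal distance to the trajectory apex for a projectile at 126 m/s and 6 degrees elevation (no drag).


R = v0^2*sin(2*theta)/g = 126^2*sin(2*6°)/9.81 = 336.474 m
apex_dist = R/2 = 336.474/2 = 168.2 m

168.2 m


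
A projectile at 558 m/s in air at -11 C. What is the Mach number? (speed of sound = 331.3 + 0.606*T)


a = 331.3 + 0.606*(-11) = 324.634 m/s
M = v/a = 558/324.634 = 1.719

1.719


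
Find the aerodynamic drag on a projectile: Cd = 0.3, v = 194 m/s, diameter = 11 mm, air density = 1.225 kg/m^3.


A = pi*(d/2)^2 = pi*(11/2000)^2 = 9.50332e-05 m^2
Fd = 0.5*Cd*rho*A*v^2 = 0.5*0.3*1.225*9.50332e-05*194^2 = 0.6572 N

0.6572 N


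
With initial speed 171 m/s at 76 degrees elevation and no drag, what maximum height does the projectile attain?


H = (v0*sin(theta))^2 / (2g) = (171*sin(76°))^2 / (2*9.81) = 1403 m

1403 m


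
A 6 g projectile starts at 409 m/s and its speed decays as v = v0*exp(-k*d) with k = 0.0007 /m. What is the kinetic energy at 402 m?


v = v0*exp(-k*d) = 409*exp(-0.0007*402) = 308.683 m/s
E = 0.5*m*v^2 = 0.5*0.006*308.683^2 = 285.9 J

285.9 J


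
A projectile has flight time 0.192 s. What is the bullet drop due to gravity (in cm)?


drop = 0.5*g*t^2 = 0.5*9.81*0.192^2 = 0.180818 m ≈ 18.08 cm

18.08 cm


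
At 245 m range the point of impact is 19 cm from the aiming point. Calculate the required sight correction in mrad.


1 mrad subtends 1 cm per 10 m of range, so adj = error_cm / (dist_m / 10) = 19 / (245/10) = 0.7755 mrad

0.7755 mrad


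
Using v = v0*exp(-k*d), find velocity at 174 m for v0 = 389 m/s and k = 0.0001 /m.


v = v0*exp(-k*d) = 389*exp(-0.0001*174) = 382.3 m/s

382.3 m/s


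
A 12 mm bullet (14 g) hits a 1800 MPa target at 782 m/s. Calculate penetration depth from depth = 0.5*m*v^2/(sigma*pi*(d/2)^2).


A = pi*(d/2)^2 = pi*(12/2)^2 = 113.097 mm^2
E = 0.5*m*v^2 = 0.5*0.014*782^2 = 4280.67 J
depth = E/(sigma*A) = 4280.67 J / (1800 MPa * 113.097 mm^2) = 4280.67/(1800 * 113.097) m = 0.0210275 m ≈ 21.03 mm

21.03 mm


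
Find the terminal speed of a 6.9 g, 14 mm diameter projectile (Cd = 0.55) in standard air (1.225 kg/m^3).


A = pi*(d/2)^2 = pi*(14/2000)^2 = 1.53938e-04 m^2
vt = sqrt(2mg/(Cd*rho*A)) = sqrt(2*0.0069*9.81/(0.55 * 1.225 * 1.53938e-04)) = 36.13 m/s

36.13 m/s


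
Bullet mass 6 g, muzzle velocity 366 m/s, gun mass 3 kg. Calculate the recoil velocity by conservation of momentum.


v_recoil = m_p * v_p / m_gun = 0.006 * 366 / 3 = 0.732 m/s

0.732 m/s


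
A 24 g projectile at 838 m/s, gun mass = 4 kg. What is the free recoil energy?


v_r = m_p*v_p/m_gun = 0.024*838/4 = 5.028 m/s, E_r = 0.5*m_gun*v_r^2 = 0.5*4*5.028^2 = 50.56 J

50.56 J


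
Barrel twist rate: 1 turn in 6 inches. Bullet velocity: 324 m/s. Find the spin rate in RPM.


twist_m = 6*0.0254 = 0.1524 m
spin = v/twist = 324/0.1524 = 2125.984 rev/s
RPM = spin*60 = 2125.984*60 ≈ 127559 RPM

127559 RPM


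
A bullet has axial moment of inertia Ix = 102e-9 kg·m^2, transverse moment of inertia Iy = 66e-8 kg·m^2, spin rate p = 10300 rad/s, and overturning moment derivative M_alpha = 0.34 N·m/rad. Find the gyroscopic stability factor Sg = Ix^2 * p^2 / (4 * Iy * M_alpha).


Sg = Ix^2 * p^2 / (4 * Iy * M_alpha) = (102e-9)^2 * 10300^2 / (4 * 66e-8 * 0.34) = 1.23

1.23


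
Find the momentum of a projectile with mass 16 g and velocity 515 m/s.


p = m*v = 0.016*515 = 8.24 kg·m/s

8.24 kg·m/s


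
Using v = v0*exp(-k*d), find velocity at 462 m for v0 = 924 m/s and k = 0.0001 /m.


v = v0*exp(-k*d) = 924*exp(-0.0001*462) = 882.3 m/s

882.3 m/s


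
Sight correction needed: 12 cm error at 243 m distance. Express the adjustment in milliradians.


1 mrad subtends 1 cm per 10 m of range, so adj = error_cm / (dist_m / 10) = 12 / (243/10) = 0.4938 mrad

0.4938 mrad


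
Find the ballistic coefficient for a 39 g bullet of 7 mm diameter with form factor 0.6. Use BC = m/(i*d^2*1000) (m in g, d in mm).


BC = m/(i*d^2*1000) = 39/(0.6 * 7^2 * 1000) = 0.001327

0.001327


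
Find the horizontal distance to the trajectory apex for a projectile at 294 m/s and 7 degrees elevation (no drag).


R = v0^2*sin(2*theta)/g = 294^2*sin(2*7°)/9.81 = 2131.58 m
apex_dist = R/2 = 2131.58/2 = 1066 m

1066 m


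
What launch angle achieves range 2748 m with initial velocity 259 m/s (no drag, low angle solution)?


sin(2*theta) = R*g/v0^2 = 2748*9.81/259^2 = 0.401871, theta = arcsin(0.401871)/2 = 11.85°

11.85 degrees


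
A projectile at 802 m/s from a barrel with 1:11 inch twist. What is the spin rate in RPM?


twist_m = 11*0.0254 = 0.2794 m
spin = v/twist = 802/0.2794 = 2870.437 rev/s
RPM = spin*60 = 2870.437*60 ≈ 172226 RPM

172226 RPM


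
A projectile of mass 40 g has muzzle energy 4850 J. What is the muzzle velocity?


v = sqrt(2*E/m) = sqrt(2*4850/0.04) = 492.4 m/s

492.4 m/s


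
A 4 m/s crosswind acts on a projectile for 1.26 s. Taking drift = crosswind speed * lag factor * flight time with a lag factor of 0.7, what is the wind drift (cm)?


drift = v_wind * lag * t = 4 * 0.7 * 1.26 = 3.528 m ≈ 352.8 cm

352.8 cm


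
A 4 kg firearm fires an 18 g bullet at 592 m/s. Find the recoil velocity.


v_recoil = m_p * v_p / m_gun = 0.018 * 592 / 4 = 2.664 m/s

2.664 m/s


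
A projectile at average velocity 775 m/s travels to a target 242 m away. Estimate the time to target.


t = d/v = 242/775 = 0.3123 s

0.3123 s
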